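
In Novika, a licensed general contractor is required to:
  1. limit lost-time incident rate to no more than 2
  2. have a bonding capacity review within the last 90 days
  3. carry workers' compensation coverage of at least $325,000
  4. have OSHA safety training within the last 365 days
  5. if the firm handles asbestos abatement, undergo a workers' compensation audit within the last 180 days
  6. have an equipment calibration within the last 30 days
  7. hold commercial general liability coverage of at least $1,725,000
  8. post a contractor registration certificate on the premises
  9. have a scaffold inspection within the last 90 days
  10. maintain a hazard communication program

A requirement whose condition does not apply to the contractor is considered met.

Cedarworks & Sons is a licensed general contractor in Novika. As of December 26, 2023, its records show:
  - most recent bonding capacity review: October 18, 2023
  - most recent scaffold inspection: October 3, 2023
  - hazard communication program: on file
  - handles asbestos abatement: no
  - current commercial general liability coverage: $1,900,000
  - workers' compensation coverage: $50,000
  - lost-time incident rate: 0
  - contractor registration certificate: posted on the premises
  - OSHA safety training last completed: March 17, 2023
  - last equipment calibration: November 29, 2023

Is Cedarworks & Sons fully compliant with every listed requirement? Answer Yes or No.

No

1. lost-time incident rate 0 ≤ 2 → met
2. bonding capacity review 69 days ago vs limit 90 → met
3. workers' compensation coverage $50,000 < $325,000 → not met
4. OSHA safety training 284 days ago vs limit 365 → met
5. condition 'handles asbestos abatement' does not hold → requirement n/a → met
6. equipment calibration 27 days ago vs limit 30 → met
7. commercial general liability coverage $1,900,000 ≥ $1,725,000 → met
8. contractor registration certificate present → met
9. scaffold inspection 84 days ago vs limit 90 → met
10. hazard communication program present → met
Not met: 3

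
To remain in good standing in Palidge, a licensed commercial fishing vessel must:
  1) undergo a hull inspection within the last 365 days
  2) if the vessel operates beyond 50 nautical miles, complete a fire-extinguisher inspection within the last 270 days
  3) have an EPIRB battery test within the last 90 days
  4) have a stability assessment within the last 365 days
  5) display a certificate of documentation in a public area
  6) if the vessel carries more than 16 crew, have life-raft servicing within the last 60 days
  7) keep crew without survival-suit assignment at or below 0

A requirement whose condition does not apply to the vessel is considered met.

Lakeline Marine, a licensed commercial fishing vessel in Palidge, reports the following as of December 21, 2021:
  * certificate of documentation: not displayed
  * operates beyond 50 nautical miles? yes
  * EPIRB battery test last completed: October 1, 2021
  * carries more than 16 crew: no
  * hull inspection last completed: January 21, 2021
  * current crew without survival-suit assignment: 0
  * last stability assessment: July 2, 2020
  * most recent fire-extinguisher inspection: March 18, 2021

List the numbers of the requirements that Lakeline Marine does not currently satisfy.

2, 4, 5

1. hull inspection 334 days ago vs limit 365 → met
2. condition 'operates beyond 50 nautical miles' holds; fire-extinguisher inspection 278 days ago vs limit 270 → not met
3. EPIRB battery test 81 days ago vs limit 90 → met
4. stability assessment 537 days ago vs limit 365 → not met
5. certificate of documentation absent → not met
6. condition 'carries more than 16 crew' does not hold → requirement n/a → met
7. crew without survival-suit assignment 0 ≤ 0 → met
Not met: 2, 4, 5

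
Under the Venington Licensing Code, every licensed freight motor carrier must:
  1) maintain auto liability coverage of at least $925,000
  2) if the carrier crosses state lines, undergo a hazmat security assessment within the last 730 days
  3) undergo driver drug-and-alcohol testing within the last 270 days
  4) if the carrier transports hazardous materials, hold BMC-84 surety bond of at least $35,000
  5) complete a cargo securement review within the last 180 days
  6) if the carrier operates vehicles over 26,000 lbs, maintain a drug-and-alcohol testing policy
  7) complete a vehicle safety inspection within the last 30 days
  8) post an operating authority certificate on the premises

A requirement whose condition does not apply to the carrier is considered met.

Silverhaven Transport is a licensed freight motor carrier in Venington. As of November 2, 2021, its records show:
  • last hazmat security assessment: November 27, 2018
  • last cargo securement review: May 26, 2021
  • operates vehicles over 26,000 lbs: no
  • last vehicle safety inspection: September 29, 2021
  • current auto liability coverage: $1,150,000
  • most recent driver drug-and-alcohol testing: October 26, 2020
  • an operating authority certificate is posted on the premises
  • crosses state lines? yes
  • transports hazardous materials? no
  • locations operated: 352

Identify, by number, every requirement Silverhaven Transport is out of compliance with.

2, 3, 7

1. auto liability coverage $1,150,000 ≥ $925,000 → met
2. condition 'crosses state lines' holds; hazmat security assessment 1071 days ago vs limit 730 → not met
3. driver drug-and-alcohol testing 372 days ago vs limit 270 → not met
4. condition 'transports hazardous materials' does not hold → requirement n/a → met
5. cargo securement review 160 days ago vs limit 180 → met
6. condition 'operates vehicles over 26,000 lbs' does not hold → requirement n/a → met
7. vehicle safety inspection 34 days ago vs limit 30 → not met
8. operating authority certificate present → met
Not met: 2, 3, 7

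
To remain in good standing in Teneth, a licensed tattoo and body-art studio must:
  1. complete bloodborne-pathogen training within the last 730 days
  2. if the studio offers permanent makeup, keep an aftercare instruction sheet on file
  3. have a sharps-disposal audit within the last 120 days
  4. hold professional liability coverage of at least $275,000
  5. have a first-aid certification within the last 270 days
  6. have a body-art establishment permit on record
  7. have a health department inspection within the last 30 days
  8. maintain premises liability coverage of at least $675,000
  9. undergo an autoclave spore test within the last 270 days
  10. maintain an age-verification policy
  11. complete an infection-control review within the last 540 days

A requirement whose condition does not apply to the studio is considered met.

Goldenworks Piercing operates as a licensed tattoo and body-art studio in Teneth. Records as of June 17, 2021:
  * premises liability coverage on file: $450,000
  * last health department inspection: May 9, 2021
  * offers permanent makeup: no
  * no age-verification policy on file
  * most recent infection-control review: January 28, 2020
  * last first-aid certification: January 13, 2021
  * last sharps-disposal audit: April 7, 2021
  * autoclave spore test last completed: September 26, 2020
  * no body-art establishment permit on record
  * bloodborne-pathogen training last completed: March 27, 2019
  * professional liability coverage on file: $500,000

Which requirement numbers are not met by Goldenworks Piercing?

1, 6, 7, 8, 10

1. bloodborne-pathogen training 813 days ago vs limit 730 → not met
2. condition 'offers permanent makeup' does not hold → requirement n/a → met
3. sharps-disposal audit 71 days ago vs limit 120 → met
4. professional liability coverage $500,000 ≥ $275,000 → met
5. first-aid certification 155 days ago vs limit 270 → met
6. body-art establishment permit absent → not met
7. health department inspection 39 days ago vs limit 30 → not met
8. premises liability coverage $450,000 < $675,000 → not met
9. autoclave spore test 264 days ago vs limit 270 → met
10. age-verification policy absent → not met
11. infection-control review 506 days ago vs limit 540 → met
Not met: 1, 6, 7, 8, 10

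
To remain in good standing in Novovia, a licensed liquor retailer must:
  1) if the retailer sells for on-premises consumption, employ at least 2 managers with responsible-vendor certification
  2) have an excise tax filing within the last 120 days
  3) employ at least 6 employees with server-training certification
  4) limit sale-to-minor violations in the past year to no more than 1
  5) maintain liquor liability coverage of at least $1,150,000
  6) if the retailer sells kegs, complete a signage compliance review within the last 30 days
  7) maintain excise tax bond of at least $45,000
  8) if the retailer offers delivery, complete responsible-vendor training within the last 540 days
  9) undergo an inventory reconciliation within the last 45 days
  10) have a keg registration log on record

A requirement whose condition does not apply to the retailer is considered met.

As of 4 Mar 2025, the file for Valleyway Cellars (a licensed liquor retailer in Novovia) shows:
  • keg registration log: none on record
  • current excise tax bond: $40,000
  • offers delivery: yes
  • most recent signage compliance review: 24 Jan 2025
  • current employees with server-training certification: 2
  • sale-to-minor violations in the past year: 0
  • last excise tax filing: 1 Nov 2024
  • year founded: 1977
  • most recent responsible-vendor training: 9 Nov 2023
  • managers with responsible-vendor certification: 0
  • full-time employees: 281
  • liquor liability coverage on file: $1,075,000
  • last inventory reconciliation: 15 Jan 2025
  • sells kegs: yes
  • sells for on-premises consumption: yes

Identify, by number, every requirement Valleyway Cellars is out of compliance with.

1. condition 'sells for on-premises consumption' holds; managers with responsible-vendor certification 0 < 2 → not met
2. excise tax filing 123 days ago vs limit 120 → not met
3. employees with server-training certification 2 < 6 → not met
4. sale-to-minor violations in the past year 0 ≤ 1 → met
5. liquor liability coverage $1,075,000 < $1,150,000 → not met
6. condition 'sells kegs' holds; signage compliance review 39 days ago vs limit 30 → not met
7. excise tax bond $40,000 < $45,000 → not met
8. condition 'offers delivery' holds; responsible-vendor training 481 days ago vs limit 540 → met
9. inventory reconciliation 48 days ago vs limit 45 → not met
10. keg registration log absent → not met
Not met: 1, 2, 3, 5, 6, 7, 9, 10

1, 2, 3, 5, 6, 7, 9, 10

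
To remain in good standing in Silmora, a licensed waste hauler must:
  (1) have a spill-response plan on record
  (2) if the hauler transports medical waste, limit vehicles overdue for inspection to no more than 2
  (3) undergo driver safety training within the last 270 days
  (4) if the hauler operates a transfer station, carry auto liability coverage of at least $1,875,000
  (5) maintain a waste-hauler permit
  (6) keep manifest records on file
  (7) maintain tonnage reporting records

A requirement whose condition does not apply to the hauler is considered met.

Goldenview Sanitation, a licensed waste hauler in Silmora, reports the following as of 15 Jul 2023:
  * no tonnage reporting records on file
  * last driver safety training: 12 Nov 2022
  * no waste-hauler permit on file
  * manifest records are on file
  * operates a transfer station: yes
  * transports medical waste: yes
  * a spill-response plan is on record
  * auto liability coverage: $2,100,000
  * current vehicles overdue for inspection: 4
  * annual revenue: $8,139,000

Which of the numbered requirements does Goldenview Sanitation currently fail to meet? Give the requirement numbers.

1. spill-response plan present → met
2. condition 'transports medical waste' holds; vehicles overdue for inspection 4 > 2 → not met
3. driver safety training 245 days ago vs limit 270 → met
4. condition 'operates a transfer station' holds; auto liability coverage $2,100,000 ≥ $1,875,000 → met
5. waste-hauler permit absent → not met
6. manifest records present → met
7. tonnage reporting records absent → not met
Not met: 2, 5, 7

2, 5, 7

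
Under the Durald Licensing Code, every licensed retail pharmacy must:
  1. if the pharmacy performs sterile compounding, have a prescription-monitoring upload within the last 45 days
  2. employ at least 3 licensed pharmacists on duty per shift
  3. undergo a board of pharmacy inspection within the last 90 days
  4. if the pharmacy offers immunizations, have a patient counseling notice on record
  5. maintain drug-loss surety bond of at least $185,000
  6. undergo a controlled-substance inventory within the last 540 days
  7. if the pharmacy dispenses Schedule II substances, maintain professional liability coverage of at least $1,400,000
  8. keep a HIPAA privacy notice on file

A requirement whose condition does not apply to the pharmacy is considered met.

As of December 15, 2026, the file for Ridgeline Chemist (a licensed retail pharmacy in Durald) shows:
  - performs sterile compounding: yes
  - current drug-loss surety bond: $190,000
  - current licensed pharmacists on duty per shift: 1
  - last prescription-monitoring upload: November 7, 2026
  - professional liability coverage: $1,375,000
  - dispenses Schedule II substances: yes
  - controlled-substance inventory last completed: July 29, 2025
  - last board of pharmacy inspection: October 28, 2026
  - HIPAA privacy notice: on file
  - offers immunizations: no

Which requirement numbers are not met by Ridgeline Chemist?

1. condition 'performs sterile compounding' holds; prescription-monitoring upload 38 days ago vs limit 45 → met
2. licensed pharmacists on duty per shift 1 < 3 → not met
3. board of pharmacy inspection 48 days ago vs limit 90 → met
4. condition 'offers immunizations' does not hold → requirement n/a → met
5. drug-loss surety bond $190,000 ≥ $185,000 → met
6. controlled-substance inventory 504 days ago vs limit 540 → met
7. condition 'dispenses Schedule II substances' holds; professional liability coverage $1,375,000 < $1,400,000 → not met
8. HIPAA privacy notice present → met
Not met: 2, 7

2, 7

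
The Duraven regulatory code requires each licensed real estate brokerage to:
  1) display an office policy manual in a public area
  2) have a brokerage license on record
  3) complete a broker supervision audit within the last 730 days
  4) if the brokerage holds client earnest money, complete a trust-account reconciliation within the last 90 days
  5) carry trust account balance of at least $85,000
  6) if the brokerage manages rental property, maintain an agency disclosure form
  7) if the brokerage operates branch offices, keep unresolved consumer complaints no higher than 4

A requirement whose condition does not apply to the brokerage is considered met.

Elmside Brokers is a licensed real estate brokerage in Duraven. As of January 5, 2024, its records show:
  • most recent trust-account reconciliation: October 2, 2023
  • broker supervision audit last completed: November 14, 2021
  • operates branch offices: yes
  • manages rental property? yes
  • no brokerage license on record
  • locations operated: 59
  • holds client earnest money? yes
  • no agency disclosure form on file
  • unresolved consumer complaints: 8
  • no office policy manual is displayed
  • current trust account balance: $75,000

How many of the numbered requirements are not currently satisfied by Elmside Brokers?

7

1. office policy manual absent → not met
2. brokerage license absent → not met
3. broker supervision audit 782 days ago vs limit 730 → not met
4. condition 'holds client earnest money' holds; trust-account reconciliation 95 days ago vs limit 90 → not met
5. trust account balance $75,000 < $85,000 → not met
6. condition 'manages rental property' holds; agency disclosure form absent → not met
7. condition 'operates branch offices' holds; unresolved consumer complaints 8 > 4 → not met
Not met: 7 of 7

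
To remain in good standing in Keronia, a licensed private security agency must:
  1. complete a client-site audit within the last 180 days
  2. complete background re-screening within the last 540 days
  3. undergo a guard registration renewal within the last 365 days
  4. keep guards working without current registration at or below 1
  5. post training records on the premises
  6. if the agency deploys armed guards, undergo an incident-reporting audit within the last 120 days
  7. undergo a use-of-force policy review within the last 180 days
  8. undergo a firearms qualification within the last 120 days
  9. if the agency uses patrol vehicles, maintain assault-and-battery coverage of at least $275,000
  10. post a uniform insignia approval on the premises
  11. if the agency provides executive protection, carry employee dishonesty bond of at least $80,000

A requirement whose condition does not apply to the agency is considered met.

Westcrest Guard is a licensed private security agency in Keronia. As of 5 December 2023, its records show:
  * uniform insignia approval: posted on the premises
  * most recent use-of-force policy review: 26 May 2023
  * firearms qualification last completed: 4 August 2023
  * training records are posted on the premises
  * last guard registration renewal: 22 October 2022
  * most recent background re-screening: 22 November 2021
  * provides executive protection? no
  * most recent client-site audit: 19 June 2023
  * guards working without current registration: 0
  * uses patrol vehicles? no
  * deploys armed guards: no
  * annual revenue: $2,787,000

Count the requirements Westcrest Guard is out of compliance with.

4

1. client-site audit 169 days ago vs limit 180 → met
2. background re-screening 743 days ago vs limit 540 → not met
3. guard registration renewal 409 days ago vs limit 365 → not met
4. guards working without current registration 0 ≤ 1 → met
5. training records present → met
6. condition 'deploys armed guards' does not hold → requirement n/a → met
7. use-of-force policy review 193 days ago vs limit 180 → not met
8. firearms qualification 123 days ago vs limit 120 → not met
9. condition 'uses patrol vehicles' does not hold → requirement n/a → met
10. uniform insignia approval present → met
11. condition 'provides executive protection' does not hold → requirement n/a → met
Not met: 4 of 11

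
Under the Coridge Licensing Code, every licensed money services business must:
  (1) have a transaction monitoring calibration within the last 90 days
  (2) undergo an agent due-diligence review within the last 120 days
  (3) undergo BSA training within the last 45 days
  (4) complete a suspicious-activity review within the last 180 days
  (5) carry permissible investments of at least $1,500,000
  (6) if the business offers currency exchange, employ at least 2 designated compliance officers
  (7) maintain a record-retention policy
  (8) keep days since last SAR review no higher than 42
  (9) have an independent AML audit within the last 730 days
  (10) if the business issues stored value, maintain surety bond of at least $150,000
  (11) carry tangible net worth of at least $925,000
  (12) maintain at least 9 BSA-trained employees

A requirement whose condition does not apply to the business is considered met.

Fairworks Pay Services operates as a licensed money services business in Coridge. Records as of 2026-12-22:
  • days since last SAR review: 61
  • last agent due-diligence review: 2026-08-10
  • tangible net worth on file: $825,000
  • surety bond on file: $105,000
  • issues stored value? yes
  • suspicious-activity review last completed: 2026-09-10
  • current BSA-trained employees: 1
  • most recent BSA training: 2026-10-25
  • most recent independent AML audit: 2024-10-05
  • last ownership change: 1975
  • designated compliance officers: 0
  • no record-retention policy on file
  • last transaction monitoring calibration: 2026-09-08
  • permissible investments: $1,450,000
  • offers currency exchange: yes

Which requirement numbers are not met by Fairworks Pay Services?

1. transaction monitoring calibration 105 days ago vs limit 90 → not met
2. agent due-diligence review 134 days ago vs limit 120 → not met
3. BSA training 58 days ago vs limit 45 → not met
4. suspicious-activity review 103 days ago vs limit 180 → met
5. permissible investments $1,450,000 < $1,500,000 → not met
6. condition 'offers currency exchange' holds; designated compliance officers 0 < 2 → not met
7. record-retention policy absent → not met
8. days since last SAR review 61 > 42 → not met
9. independent AML audit 808 days ago vs limit 730 → not met
10. condition 'issues stored value' holds; surety bond $105,000 < $150,000 → not met
11. tangible net worth $825,000 < $925,000 → not met
12. BSA-trained employees 1 < 9 → not met
Not met: 1, 2, 3, 5, 6, 7, 8, 9, 10, 11, 12

1, 2, 3, 5, 6, 7, 8, 9, 10, 11, 12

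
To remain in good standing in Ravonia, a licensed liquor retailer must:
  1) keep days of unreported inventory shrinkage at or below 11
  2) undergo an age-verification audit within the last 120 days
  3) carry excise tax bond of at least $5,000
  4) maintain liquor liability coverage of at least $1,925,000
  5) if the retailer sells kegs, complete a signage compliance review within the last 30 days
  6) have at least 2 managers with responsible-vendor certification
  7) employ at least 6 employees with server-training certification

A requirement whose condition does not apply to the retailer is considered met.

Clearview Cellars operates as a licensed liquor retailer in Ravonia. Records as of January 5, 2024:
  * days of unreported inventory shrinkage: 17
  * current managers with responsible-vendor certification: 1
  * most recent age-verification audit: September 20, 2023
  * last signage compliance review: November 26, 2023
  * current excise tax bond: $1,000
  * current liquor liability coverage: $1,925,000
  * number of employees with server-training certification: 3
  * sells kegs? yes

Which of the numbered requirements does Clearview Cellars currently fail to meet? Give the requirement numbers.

1. days of unreported inventory shrinkage 17 > 11 → not met
2. age-verification audit 107 days ago vs limit 120 → met
3. excise tax bond $1,000 < $5,000 → not met
4. liquor liability coverage $1,925,000 ≥ $1,925,000 → met
5. condition 'sells kegs' holds; signage compliance review 40 days ago vs limit 30 → not met
6. managers with responsible-vendor certification 1 < 2 → not met
7. employees with server-training certification 3 < 6 → not met
Not met: 1, 3, 5, 6, 7

1, 3, 5, 6, 7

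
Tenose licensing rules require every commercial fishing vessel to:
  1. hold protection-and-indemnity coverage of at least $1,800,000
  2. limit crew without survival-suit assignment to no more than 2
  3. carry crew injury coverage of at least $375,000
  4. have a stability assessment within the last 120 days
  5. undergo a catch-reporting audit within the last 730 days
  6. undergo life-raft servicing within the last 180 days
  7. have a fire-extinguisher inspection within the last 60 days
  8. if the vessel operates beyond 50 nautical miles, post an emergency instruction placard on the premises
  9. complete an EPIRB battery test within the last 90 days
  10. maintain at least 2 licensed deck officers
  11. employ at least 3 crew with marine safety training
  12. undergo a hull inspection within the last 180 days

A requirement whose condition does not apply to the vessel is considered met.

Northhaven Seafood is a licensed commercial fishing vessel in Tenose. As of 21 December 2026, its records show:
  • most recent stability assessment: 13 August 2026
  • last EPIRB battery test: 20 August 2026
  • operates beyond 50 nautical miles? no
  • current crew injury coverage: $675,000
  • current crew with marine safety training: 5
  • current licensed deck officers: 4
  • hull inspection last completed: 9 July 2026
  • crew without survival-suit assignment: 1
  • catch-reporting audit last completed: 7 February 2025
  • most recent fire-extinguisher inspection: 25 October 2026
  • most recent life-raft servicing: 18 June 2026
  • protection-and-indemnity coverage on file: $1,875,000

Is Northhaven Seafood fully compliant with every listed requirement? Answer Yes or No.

1. protection-and-indemnity coverage $1,875,000 ≥ $1,800,000 → met
2. crew without survival-suit assignment 1 ≤ 2 → met
3. crew injury coverage $675,000 ≥ $375,000 → met
4. stability assessment 130 days ago vs limit 120 → not met
5. catch-reporting audit 682 days ago vs limit 730 → met
6. life-raft servicing 186 days ago vs limit 180 → not met
7. fire-extinguisher inspection 57 days ago vs limit 60 → met
8. condition 'operates beyond 50 nautical miles' does not hold → requirement n/a → met
9. EPIRB battery test 123 days ago vs limit 90 → not met
10. licensed deck officers 4 ≥ 2 → met
11. crew with marine safety training 5 ≥ 3 → met
12. hull inspection 165 days ago vs limit 180 → met
Not met: 4, 6, 9

No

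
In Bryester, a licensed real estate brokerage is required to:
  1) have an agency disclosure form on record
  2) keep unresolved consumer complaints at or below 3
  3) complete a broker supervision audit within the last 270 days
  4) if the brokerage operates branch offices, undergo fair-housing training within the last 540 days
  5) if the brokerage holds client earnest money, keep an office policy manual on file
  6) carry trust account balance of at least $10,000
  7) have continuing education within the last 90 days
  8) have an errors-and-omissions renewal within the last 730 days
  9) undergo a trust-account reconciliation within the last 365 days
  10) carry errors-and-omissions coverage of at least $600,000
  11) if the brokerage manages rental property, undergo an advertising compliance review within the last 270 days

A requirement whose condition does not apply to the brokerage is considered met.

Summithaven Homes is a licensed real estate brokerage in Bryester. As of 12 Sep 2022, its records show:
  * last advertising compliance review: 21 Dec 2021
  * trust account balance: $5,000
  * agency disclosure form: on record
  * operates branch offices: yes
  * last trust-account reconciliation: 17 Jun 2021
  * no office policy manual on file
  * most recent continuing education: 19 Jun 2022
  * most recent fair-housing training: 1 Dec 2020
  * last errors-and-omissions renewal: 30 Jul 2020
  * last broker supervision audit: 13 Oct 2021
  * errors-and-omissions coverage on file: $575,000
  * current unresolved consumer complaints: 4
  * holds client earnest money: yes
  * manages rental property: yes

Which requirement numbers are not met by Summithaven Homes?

2, 3, 4, 5, 6, 8, 9, 10

1. agency disclosure form present → met
2. unresolved consumer complaints 4 > 3 → not met
3. broker supervision audit 334 days ago vs limit 270 → not met
4. condition 'operates branch offices' holds; fair-housing training 650 days ago vs limit 540 → not met
5. condition 'holds client earnest money' holds; office policy manual absent → not met
6. trust account balance $5,000 < $10,000 → not met
7. continuing education 85 days ago vs limit 90 → met
8. errors-and-omissions renewal 774 days ago vs limit 730 → not met
9. trust-account reconciliation 452 days ago vs limit 365 → not met
10. errors-and-omissions coverage $575,000 < $600,000 → not met
11. condition 'manages rental property' holds; advertising compliance review 265 days ago vs limit 270 → met
Not met: 2, 3, 4, 5, 6, 8, 9, 10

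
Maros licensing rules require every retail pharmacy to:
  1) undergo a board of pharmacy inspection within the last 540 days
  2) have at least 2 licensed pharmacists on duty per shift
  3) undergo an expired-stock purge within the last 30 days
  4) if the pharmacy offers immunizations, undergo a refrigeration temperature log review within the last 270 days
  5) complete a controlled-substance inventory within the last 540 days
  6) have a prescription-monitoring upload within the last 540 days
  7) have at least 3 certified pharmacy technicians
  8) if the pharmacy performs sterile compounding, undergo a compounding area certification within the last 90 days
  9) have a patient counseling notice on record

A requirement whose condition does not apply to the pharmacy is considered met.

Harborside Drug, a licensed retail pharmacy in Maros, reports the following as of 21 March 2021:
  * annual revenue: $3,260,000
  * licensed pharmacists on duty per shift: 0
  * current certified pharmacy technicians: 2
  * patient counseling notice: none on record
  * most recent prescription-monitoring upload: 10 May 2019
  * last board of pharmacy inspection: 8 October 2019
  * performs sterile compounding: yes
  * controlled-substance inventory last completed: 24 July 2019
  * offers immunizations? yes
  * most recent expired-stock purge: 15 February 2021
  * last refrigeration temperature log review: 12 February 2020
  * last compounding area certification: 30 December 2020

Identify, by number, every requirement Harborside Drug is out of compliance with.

2, 3, 4, 5, 6, 7, 9

1. board of pharmacy inspection 530 days ago vs limit 540 → met
2. licensed pharmacists on duty per shift 0 < 2 → not met
3. expired-stock purge 34 days ago vs limit 30 → not met
4. condition 'offers immunizations' holds; refrigeration temperature log review 403 days ago vs limit 270 → not met
5. controlled-substance inventory 606 days ago vs limit 540 → not met
6. prescription-monitoring upload 681 days ago vs limit 540 → not met
7. certified pharmacy technicians 2 < 3 → not met
8. condition 'performs sterile compounding' holds; compounding area certification 81 days ago vs limit 90 → met
9. patient counseling notice absent → not met
Not met: 2, 3, 4, 5, 6, 7, 9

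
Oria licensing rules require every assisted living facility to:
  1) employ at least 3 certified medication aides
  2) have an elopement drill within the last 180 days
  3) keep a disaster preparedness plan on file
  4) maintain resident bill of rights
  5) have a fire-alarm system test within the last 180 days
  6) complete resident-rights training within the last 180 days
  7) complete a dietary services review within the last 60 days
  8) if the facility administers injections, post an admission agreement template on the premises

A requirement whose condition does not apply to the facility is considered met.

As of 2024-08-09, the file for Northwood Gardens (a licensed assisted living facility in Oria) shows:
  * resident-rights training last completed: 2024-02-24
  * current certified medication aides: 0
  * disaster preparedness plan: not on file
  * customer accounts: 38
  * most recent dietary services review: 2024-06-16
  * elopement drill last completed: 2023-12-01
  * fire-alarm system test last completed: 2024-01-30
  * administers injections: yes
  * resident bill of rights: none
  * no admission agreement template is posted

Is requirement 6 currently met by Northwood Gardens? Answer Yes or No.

6. resident-rights training 167 days ago vs limit 180 → met

Yes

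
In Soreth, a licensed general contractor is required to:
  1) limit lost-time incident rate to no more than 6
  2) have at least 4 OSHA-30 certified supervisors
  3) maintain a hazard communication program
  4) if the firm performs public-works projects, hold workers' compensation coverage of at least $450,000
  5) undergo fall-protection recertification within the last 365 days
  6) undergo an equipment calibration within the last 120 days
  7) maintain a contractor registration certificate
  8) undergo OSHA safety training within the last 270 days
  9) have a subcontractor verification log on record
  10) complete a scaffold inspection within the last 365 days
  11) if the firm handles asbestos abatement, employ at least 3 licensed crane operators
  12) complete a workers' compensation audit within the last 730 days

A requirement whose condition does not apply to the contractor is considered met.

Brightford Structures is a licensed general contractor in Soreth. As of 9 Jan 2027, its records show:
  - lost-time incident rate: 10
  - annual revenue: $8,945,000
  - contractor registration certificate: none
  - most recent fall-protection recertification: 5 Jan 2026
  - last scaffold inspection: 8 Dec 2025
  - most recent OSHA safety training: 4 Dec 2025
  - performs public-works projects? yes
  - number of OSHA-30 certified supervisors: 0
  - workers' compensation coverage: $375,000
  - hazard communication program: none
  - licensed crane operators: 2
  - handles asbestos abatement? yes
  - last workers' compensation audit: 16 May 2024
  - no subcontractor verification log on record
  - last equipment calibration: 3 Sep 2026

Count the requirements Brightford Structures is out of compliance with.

1. lost-time incident rate 10 > 6 → not met
2. OSHA-30 certified supervisors 0 < 4 → not met
3. hazard communication program absent → not met
4. condition 'performs public-works projects' holds; workers' compensation coverage $375,000 < $450,000 → not met
5. fall-protection recertification 369 days ago vs limit 365 → not met
6. equipment calibration 128 days ago vs limit 120 → not met
7. contractor registration certificate absent → not met
8. OSHA safety training 401 days ago vs limit 270 → not met
9. subcontractor verification log absent → not met
10. scaffold inspection 397 days ago vs limit 365 → not met
11. condition 'handles asbestos abatement' holds; licensed crane operators 2 < 3 → not met
12. workers' compensation audit 968 days ago vs limit 730 → not met
Not met: 12 of 12

12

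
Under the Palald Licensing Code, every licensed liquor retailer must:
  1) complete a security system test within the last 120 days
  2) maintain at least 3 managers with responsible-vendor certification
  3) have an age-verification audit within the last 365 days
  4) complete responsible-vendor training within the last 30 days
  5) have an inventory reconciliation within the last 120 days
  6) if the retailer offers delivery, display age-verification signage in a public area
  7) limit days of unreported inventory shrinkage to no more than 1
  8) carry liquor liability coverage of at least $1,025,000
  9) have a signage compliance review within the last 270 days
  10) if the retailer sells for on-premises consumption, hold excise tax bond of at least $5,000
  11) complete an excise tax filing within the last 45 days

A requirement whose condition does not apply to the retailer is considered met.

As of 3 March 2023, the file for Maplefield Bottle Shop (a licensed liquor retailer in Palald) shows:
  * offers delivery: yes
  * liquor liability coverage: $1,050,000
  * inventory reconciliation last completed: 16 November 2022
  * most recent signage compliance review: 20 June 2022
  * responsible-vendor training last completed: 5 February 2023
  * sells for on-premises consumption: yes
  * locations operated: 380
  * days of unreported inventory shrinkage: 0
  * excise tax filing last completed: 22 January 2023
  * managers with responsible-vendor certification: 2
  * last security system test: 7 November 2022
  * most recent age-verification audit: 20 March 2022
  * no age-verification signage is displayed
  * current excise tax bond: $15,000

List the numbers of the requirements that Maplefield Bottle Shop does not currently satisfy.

2, 6

1. security system test 116 days ago vs limit 120 → met
2. managers with responsible-vendor certification 2 < 3 → not met
3. age-verification audit 348 days ago vs limit 365 → met
4. responsible-vendor training 26 days ago vs limit 30 → met
5. inventory reconciliation 107 days ago vs limit 120 → met
6. condition 'offers delivery' holds; age-verification signage absent → not met
7. days of unreported inventory shrinkage 0 ≤ 1 → met
8. liquor liability coverage $1,050,000 ≥ $1,025,000 → met
9. signage compliance review 256 days ago vs limit 270 → met
10. condition 'sells for on-premises consumption' holds; excise tax bond $15,000 ≥ $5,000 → met
11. excise tax filing 40 days ago vs limit 45 → met
Not met: 2, 6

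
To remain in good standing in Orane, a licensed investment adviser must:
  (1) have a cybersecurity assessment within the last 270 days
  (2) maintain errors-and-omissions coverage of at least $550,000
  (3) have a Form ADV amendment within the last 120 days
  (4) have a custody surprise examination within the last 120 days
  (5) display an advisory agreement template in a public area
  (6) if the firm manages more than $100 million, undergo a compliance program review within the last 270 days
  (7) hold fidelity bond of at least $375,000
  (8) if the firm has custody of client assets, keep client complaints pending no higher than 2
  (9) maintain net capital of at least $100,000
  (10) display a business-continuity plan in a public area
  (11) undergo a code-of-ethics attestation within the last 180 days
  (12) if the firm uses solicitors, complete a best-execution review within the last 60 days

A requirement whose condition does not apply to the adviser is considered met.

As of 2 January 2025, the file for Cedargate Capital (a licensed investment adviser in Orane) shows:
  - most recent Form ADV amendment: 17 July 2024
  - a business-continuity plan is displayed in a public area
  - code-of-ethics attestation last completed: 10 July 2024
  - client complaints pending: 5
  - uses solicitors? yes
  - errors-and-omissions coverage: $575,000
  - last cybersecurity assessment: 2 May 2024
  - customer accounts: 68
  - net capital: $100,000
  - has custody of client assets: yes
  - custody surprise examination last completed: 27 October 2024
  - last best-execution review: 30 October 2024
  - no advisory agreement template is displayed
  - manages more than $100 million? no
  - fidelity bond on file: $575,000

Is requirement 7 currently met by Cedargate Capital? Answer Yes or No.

Yes

7. fidelity bond $575,000 ≥ $375,000 → met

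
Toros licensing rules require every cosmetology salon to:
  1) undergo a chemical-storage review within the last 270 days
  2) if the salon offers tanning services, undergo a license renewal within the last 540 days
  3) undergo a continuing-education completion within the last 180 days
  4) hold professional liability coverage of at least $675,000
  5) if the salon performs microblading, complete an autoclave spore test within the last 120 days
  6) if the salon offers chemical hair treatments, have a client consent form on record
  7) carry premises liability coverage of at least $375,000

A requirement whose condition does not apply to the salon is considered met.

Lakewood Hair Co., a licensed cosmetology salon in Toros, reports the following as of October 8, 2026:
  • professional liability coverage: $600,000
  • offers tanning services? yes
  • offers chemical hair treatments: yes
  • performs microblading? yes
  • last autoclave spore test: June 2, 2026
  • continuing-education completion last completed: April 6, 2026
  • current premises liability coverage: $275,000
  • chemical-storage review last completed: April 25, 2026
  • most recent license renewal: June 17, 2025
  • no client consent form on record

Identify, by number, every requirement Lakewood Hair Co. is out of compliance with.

3, 4, 5, 6, 7

1. chemical-storage review 166 days ago vs limit 270 → met
2. condition 'offers tanning services' holds; license renewal 478 days ago vs limit 540 → met
3. continuing-education completion 185 days ago vs limit 180 → not met
4. professional liability coverage $600,000 < $675,000 → not met
5. condition 'performs microblading' holds; autoclave spore test 128 days ago vs limit 120 → not met
6. condition 'offers chemical hair treatments' holds; client consent form absent → not met
7. premises liability coverage $275,000 < $375,000 → not met
Not met: 3, 4, 5, 6, 7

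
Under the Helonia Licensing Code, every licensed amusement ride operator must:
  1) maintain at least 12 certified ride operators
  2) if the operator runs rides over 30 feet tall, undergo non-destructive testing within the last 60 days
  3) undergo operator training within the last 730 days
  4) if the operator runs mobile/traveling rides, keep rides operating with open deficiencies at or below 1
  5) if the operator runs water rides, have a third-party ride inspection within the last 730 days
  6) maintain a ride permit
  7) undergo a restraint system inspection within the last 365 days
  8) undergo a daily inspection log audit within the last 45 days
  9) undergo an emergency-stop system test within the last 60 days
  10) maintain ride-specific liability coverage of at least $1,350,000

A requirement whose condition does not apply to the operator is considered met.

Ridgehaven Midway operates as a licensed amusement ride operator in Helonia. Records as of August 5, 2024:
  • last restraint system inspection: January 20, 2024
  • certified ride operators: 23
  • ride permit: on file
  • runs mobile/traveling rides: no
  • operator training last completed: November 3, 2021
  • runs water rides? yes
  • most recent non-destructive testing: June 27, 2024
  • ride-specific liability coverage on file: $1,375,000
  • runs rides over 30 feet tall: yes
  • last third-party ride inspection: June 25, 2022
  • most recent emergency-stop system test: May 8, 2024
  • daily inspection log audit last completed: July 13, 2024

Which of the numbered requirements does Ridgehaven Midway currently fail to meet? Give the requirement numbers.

1. certified ride operators 23 ≥ 12 → met
2. condition 'runs rides over 30 feet tall' holds; non-destructive testing 39 days ago vs limit 60 → met
3. operator training 1006 days ago vs limit 730 → not met
4. condition 'runs mobile/traveling rides' does not hold → requirement n/a → met
5. condition 'runs water rides' holds; third-party ride inspection 772 days ago vs limit 730 → not met
6. ride permit present → met
7. restraint system inspection 198 days ago vs limit 365 → met
8. daily inspection log audit 23 days ago vs limit 45 → met
9. emergency-stop system test 89 days ago vs limit 60 → not met
10. ride-specific liability coverage $1,375,000 ≥ $1,350,000 → met
Not met: 3, 5, 9

3, 5, 9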